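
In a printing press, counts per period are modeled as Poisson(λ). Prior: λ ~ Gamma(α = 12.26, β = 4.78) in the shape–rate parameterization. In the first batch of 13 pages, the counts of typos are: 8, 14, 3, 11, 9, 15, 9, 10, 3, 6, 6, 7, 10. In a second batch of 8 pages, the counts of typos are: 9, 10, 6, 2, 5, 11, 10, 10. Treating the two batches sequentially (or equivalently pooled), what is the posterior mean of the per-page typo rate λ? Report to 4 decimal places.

7.2250

With a Gamma(shape α, rate β) prior, the Poisson likelihood is conjugate: the posterior is Gamma(α + ΣXᵢ, β + n).
Batch 1: sum of counts S = 111 over n = 13 pages.
After batch 1: Gamma(α+S, β+n) = Gamma(12.26+111, 4.78+13) = Gamma(123.26, 17.78).
Batch 2: sum of counts S = 63 over n = 8 pages.
After batch 2: Gamma(α+S, β+n) = Gamma(123.26+63, 17.78+8) = Gamma(186.26, 25.78).
Posterior mean = α/β = 186.26/25.78 = 7.2250.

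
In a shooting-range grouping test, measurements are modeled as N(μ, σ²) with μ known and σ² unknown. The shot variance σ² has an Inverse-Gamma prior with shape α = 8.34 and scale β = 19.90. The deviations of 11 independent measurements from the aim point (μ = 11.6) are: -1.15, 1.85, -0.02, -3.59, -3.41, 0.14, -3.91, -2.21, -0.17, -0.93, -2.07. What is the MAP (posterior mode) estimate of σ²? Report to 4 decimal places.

With known mean μ and an Inverse-Gamma(α, β) prior on σ², the Normal likelihood is conjugate: posterior is Inv-Gamma(α + n/2, β + Σ(xᵢ−μ)²/2).
Σ(xᵢ−μ)² = (-1.15)² + (1.85)² + (-0.02)² + (-3.59)² + (-3.41)² + (0.14)² + (-3.91)² + (-2.21)² + (-0.17)² + (-0.93)² + (-2.07)² = 54.6321.
Posterior: Inv-Gamma(8.34 + 11/2, 19.90 + 54.6321/2) = Inv-Gamma(13.84, 47.21605).
Mode = β/(α+1) = 47.21605/14.84 = 3.1817.

3.1817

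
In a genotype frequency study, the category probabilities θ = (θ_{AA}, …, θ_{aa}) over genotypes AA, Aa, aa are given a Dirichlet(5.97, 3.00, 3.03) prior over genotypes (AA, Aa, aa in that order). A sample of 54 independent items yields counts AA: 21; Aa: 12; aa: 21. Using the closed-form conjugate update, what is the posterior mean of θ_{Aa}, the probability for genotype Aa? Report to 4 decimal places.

0.2273

The Dirichlet prior is conjugate to the Multinomial likelihood: each posterior αⱼ = prior αⱼ + observed count nⱼ.
Posterior concentration: (26.97, 15.00, 24.03), total = 66.00.
E[θ_{Aa}|data] = α_{Aa}/Σα = 15.00/66.00 = 0.2273.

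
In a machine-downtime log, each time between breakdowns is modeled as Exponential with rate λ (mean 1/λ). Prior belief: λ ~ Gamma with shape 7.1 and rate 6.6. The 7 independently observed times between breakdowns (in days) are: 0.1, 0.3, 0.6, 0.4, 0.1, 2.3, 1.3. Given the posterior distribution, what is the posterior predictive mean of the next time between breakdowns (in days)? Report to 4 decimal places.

0.8931

With a Gamma(shape α, rate β) prior on the exponential rate λ, the posterior after n observations with total T = Σxᵢ is Gamma(α+n, β+T).
Sum of observations T = 5.1 days; n = 7.
Posterior: Gamma(7.1+7, 6.6+5.1) = Gamma(14.1, 11.7).
The predictive distribution for the next observation is Lomax; its mean is β/(α−1) = 11.7/13.1 = 0.8931.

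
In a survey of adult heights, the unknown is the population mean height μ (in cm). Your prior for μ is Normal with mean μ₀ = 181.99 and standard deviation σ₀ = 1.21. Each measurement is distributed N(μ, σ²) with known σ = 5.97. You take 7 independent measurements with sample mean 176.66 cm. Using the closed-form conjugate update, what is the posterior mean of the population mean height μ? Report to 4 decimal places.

180.7996

For Normal data with known variance σ², a Normal(μ₀, σ₀²) prior on μ is conjugate. Posterior precision = 1/σ₀² + n/σ²; posterior mean is the precision-weighted average of μ₀ and x̄.
n·x̄ = 7·176.66 = 1236.62.
σ₀² = 1.21² = 1.4641, σ² = 5.97² = 35.6409; σ² + n·σ₀² = 35.6409 + 7·1.4641 = 45.8896.
Posterior mean = (μ₀/σ₀² + n·x̄/σ²)/(1/σ₀² + n/σ²) = (σ²·μ₀ + σ₀²·n·x̄)/(σ² + n·σ₀²) = (35.6409·181.99 + 1.4641·1236.62)/45.8896 = 8296.822733/45.8896 = 180.7996.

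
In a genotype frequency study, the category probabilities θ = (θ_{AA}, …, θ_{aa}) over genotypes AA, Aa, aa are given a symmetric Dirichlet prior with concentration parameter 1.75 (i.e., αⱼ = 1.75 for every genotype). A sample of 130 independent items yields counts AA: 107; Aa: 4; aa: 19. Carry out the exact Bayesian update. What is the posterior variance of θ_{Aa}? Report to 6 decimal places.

0.000299

The Dirichlet prior is conjugate to the Multinomial likelihood: each posterior αⱼ = prior αⱼ + observed count nⱼ.
Posterior concentration: (108.75, 5.75, 20.75), total = 135.25.
Var[θ_j] = α_j(Σα−α_j)/((Σα)²(Σα+1)) = 5.75·129.50/(135.25²·136.25) = 0.000299.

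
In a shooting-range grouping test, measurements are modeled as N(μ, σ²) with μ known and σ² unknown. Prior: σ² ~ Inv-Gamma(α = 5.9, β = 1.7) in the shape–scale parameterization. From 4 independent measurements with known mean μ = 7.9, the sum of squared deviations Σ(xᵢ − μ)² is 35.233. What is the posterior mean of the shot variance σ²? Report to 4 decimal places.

2.7995

With known mean μ and an Inverse-Gamma(α, β) prior on σ², the Normal likelihood is conjugate: posterior is Inv-Gamma(α + n/2, β + Σ(xᵢ−μ)²/2).
Posterior: Inv-Gamma(5.9 + 4/2, 1.7 + 35.233/2) = Inv-Gamma(7.90, 19.3165).
E[σ²|data] = β/(α−1) = 19.3165/6.90 = 2.7995.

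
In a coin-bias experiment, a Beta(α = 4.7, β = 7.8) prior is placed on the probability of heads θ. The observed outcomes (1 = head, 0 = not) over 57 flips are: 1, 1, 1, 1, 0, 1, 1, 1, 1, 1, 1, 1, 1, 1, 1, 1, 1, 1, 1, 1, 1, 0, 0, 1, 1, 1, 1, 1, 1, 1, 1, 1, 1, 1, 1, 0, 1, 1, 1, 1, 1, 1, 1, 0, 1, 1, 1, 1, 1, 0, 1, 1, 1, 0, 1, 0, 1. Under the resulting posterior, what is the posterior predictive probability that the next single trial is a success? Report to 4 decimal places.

0.7727

The Beta prior is conjugate to a Binomial/Bernoulli likelihood; the update adds successes to α and failures to β.
Posterior: Beta(α+k, β+n−k) = Beta(4.7+49, 7.8+8) = Beta(53.7, 15.8).
For a single future Bernoulli trial, P(success | data) = α/(α+β) = 0.7727.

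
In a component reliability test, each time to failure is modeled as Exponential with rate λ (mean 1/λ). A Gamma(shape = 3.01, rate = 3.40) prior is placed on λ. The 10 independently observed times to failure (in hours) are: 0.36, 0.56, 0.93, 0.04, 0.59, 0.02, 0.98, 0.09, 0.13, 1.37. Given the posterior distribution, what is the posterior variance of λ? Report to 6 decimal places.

0.181347

With a Gamma(shape α, rate β) prior on the exponential rate λ, the posterior after n observations with total T = Σxᵢ is Gamma(α+n, β+T).
Sum of observations T = 5.07 hours; n = 10.
Posterior: Gamma(3.01+10, 3.40+5.07) = Gamma(13.01, 8.47).
Var = α/β² = 0.181347.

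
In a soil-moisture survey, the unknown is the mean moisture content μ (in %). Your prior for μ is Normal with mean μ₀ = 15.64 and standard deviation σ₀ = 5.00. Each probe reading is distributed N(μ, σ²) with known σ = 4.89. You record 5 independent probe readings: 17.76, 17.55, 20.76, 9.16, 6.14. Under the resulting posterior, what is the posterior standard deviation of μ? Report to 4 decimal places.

2.0036

For Normal data with known variance σ², a Normal(μ₀, σ₀²) prior on μ is conjugate. Posterior precision = 1/σ₀² + n/σ²; posterior mean is the precision-weighted average of μ₀ and x̄.
σ₀² = 5.00² = 25, σ² = 4.89² = 23.9121; σ² + n·σ₀² = 23.9121 + 5·25 = 148.9121.
Posterior precision = 1/σ₀² + n/σ² = 1/25 + 5/23.9121 = (σ² + n·σ₀²)/(σ₀²σ²) = 148.9121/(25·23.9121); posterior variance σₙ² = σ₀²σ²/(σ² + n·σ₀²) = 25·23.9121/148.9121 = 4.014466.
Posterior SD = √σₙ² = √(25·23.9121/148.9121) = 2.0036.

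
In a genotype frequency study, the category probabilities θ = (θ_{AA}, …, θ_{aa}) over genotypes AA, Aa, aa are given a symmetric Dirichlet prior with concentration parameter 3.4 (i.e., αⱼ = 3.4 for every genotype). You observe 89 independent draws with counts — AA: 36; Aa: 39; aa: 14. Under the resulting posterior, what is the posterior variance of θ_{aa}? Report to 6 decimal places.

0.001443

The Dirichlet prior is conjugate to the Multinomial likelihood: each posterior αⱼ = prior αⱼ + observed count nⱼ.
Posterior concentration: (39.4, 42.4, 17.4), total = 99.2.
Var[θ_j] = α_j(Σα−α_j)/((Σα)²(Σα+1)) = 17.4·81.8/(99.2²·100.2) = 0.001443.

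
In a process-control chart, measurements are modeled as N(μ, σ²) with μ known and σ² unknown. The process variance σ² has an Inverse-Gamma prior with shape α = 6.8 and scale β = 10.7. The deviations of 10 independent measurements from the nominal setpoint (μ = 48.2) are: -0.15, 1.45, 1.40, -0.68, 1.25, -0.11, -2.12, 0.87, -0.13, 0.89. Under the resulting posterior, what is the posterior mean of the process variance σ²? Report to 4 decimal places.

1.5547

With known mean μ and an Inverse-Gamma(α, β) prior on σ², the Normal likelihood is conjugate: posterior is Inv-Gamma(α + n/2, β + Σ(xᵢ−μ)²/2).
Σ(xᵢ−μ)² = (-0.15)² + (1.45)² + (1.40)² + (-0.68)² + (1.25)² + (-0.11)² + (-2.12)² + (0.87)² + (-0.13)² + (0.89)² = 12.1823.
Posterior: Inv-Gamma(6.8 + 10/2, 10.7 + 12.1823/2) = Inv-Gamma(11.80, 16.79115).
E[σ²|data] = β/(α−1) = 16.79115/10.80 = 1.5547.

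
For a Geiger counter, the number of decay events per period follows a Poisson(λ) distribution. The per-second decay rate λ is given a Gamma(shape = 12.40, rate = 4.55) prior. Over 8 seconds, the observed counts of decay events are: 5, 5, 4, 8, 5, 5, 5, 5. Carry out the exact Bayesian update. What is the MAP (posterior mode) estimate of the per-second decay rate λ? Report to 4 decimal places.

With a Gamma(shape α, rate β) prior, the Poisson likelihood is conjugate: the posterior is Gamma(α + ΣXᵢ, β + n).
Sum of counts S = 42 over n = 8 seconds.
Posterior: Gamma(α+S, β+n) = Gamma(12.40+42, 4.55+8) = Gamma(54.40, 12.55).
Mode of Gamma(α,β) for α≥1 is (α−1)/β = 53.40/12.55 = 4.2550.

4.2550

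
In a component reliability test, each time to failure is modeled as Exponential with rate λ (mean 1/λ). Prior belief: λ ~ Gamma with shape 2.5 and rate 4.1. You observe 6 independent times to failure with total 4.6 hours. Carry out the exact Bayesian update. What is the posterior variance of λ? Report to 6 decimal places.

With a Gamma(shape α, rate β) prior on the exponential rate λ, the posterior after n observations with total T = Σxᵢ is Gamma(α+n, β+T).
Posterior: Gamma(2.5+6, 4.1+4.6) = Gamma(8.5, 8.7).
Var = α/β² = 0.112300.

0.112300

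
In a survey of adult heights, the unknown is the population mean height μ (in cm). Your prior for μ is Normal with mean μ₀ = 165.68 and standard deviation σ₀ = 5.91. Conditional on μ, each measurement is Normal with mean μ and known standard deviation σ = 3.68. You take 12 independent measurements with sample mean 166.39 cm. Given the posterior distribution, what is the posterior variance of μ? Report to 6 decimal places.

1.093211

For Normal data with known variance σ², a Normal(μ₀, σ₀²) prior on μ is conjugate. Posterior precision = 1/σ₀² + n/σ²; posterior mean is the precision-weighted average of μ₀ and x̄.
σ₀² = 5.91² = 34.9281, σ² = 3.68² = 13.5424; σ² + n·σ₀² = 13.5424 + 12·34.9281 = 432.6796.
Posterior precision = 1/σ₀² + n/σ² = 1/34.9281 + 12/13.5424 = (σ² + n·σ₀²)/(σ₀²σ²) = 432.6796/(34.9281·13.5424); posterior variance σₙ² = σ₀²σ²/(σ² + n·σ₀²) = 34.9281·13.5424/432.6796 = 1.093211.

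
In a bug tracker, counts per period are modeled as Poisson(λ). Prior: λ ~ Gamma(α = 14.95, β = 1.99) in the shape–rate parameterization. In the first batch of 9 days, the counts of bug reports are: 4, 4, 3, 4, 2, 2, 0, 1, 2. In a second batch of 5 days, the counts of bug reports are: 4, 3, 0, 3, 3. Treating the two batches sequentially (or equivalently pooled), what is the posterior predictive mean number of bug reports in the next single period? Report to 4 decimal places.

With a Gamma(shape α, rate β) prior, the Poisson likelihood is conjugate: the posterior is Gamma(α + ΣXᵢ, β + n).
Batch 1: sum of counts S = 22 over n = 9 days.
After batch 1: Gamma(α+S, β+n) = Gamma(14.95+22, 1.99+9) = Gamma(36.95, 10.99).
Batch 2: sum of counts S = 13 over n = 5 days.
After batch 2: Gamma(α+S, β+n) = Gamma(36.95+13, 10.99+5) = Gamma(49.95, 15.99).
The predictive distribution for one future period is NegBinom with mean α/β = 3.1238.

3.1238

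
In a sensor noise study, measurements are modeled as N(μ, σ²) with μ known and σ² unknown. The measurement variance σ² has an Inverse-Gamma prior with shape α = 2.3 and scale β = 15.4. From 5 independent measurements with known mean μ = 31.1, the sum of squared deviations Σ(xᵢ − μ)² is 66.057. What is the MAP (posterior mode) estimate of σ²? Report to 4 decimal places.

With known mean μ and an Inverse-Gamma(α, β) prior on σ², the Normal likelihood is conjugate: posterior is Inv-Gamma(α + n/2, β + Σ(xᵢ−μ)²/2).
Posterior: Inv-Gamma(2.3 + 5/2, 15.4 + 66.057/2) = Inv-Gamma(4.80, 48.4285).
Mode = β/(α+1) = 48.4285/5.80 = 8.3497.

8.3497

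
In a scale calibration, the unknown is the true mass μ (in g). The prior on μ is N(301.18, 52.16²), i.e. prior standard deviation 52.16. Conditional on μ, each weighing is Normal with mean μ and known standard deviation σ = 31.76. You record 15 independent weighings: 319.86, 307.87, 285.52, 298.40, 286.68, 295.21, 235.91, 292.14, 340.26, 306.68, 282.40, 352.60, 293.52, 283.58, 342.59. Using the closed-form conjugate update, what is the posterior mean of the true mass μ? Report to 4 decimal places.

For Normal data with known variance σ², a Normal(μ₀, σ₀²) prior on μ is conjugate. Posterior precision = 1/σ₀² + n/σ²; posterior mean is the precision-weighted average of μ₀ and x̄.
Σxᵢ = 319.86 + 307.87 + 285.52 + 298.40 + 286.68 + 295.21 + 235.91 + 292.14 + 340.26 + 306.68 + 282.40 + 352.60 + 293.52 + 283.58 + 342.59 = 4523.22, so n·x̄ = 4523.22.
σ₀² = 52.16² = 2720.6656, σ² = 31.76² = 1008.6976; σ² + n·σ₀² = 1008.6976 + 15·2720.6656 = 41818.6816.
Posterior mean = (μ₀/σ₀² + n·x̄/σ²)/(1/σ₀² + n/σ²) = (σ²·μ₀ + σ₀²·n·x̄)/(σ² + n·σ₀²) = (1008.6976·301.18 + 2720.6656·4523.22)/41818.6816 = 12609968.5984/41818.6816 = 301.5391.

301.5391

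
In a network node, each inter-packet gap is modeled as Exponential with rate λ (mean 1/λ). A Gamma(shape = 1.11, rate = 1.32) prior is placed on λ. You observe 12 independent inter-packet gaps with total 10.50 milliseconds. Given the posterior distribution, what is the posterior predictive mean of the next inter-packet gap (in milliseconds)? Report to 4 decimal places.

With a Gamma(shape α, rate β) prior on the exponential rate λ, the posterior after n observations with total T = Σxᵢ is Gamma(α+n, β+T).
Posterior: Gamma(1.11+12, 1.32+10.50) = Gamma(13.11, 11.82).
The predictive distribution for the next observation is Lomax; its mean is β/(α−1) = 11.82/12.11 = 0.9761.

0.9761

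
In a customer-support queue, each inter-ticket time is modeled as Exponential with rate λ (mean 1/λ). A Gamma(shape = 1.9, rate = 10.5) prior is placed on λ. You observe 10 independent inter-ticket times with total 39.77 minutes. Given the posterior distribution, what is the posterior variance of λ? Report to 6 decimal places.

0.004709

With a Gamma(shape α, rate β) prior on the exponential rate λ, the posterior after n observations with total T = Σxᵢ is Gamma(α+n, β+T).
Posterior: Gamma(1.9+10, 10.5+39.77) = Gamma(11.9, 50.27).
Var = α/β² = 0.004709.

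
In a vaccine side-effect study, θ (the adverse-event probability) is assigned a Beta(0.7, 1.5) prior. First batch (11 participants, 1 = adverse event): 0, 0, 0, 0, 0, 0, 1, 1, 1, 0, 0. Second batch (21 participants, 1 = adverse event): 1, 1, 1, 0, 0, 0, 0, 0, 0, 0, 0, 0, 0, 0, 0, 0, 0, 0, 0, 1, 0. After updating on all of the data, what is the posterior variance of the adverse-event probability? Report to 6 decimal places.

The Beta prior is conjugate to a Binomial/Bernoulli likelihood; the update adds successes to α and failures to β.
After batch 1: Beta(0.7+3, 1.5+8) = Beta(3.7, 9.5).
After batch 2: Beta(3.7+4, 9.5+17) = Beta(7.7, 26.5).
Var = αβ/((α+β)²(α+β+1)) = 7.7·26.5/(34.2²·35.2) = 0.004956.

0.004956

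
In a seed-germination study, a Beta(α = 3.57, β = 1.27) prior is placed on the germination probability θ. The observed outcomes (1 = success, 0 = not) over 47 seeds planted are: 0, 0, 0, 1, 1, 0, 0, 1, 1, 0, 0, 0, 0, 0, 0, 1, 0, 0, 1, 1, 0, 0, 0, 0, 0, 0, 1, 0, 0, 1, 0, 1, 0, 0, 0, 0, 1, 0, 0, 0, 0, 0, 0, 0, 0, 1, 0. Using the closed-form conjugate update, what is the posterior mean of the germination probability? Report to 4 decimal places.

0.3003

The Beta prior is conjugate to a Binomial/Bernoulli likelihood; the update adds successes to α and failures to β.
Posterior: Beta(α+k, β+n−k) = Beta(3.57+12, 1.27+35) = Beta(15.57, 36.27).
Posterior mean = α/(α+β) = 15.57/51.84 = 0.3003.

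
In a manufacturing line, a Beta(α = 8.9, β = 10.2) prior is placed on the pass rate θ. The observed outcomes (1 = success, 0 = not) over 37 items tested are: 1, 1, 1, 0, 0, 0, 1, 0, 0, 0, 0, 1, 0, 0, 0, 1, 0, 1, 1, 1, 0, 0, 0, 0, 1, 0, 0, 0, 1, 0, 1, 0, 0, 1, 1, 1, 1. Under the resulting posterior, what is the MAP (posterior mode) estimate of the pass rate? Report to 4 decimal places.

0.4418

The Beta prior is conjugate to a Binomial/Bernoulli likelihood; the update adds successes to α and failures to β.
Posterior: Beta(α+k, β+n−k) = Beta(8.9+16, 10.2+21) = Beta(24.9, 31.2).
Mode of Beta(a,b) for a,b>1 is (a−1)/(a+b−2) = 23.9/54.1 = 0.4418.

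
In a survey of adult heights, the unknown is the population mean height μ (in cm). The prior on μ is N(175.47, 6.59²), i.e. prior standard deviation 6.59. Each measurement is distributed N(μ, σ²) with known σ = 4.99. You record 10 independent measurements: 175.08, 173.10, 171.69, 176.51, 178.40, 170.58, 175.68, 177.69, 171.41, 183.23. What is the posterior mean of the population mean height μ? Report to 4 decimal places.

175.3442

For Normal data with known variance σ², a Normal(μ₀, σ₀²) prior on μ is conjugate. Posterior precision = 1/σ₀² + n/σ²; posterior mean is the precision-weighted average of μ₀ and x̄.
Σxᵢ = 175.08 + 173.10 + 171.69 + 176.51 + 178.40 + 170.58 + 175.68 + 177.69 + 171.41 + 183.23 = 1753.37, so n·x̄ = 1753.37.
σ₀² = 6.59² = 43.4281, σ² = 4.99² = 24.9001; σ² + n·σ₀² = 24.9001 + 10·43.4281 = 459.1811.
Posterior mean = (μ₀/σ₀² + n·x̄/σ²)/(1/σ₀² + n/σ²) = (σ²·μ₀ + σ₀²·n·x̄)/(σ² + n·σ₀²) = (24.9001·175.47 + 43.4281·1753.37)/459.1811 = 80514.748244/459.1811 = 175.3442.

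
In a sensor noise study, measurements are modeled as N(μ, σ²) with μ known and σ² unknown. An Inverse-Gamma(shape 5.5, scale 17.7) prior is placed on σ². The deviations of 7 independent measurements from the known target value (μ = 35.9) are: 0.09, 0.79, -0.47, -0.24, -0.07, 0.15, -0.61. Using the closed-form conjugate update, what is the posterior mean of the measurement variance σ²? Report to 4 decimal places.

With known mean μ and an Inverse-Gamma(α, β) prior on σ², the Normal likelihood is conjugate: posterior is Inv-Gamma(α + n/2, β + Σ(xᵢ−μ)²/2).
Σ(xᵢ−μ)² = (0.09)² + (0.79)² + (-0.47)² + (-0.24)² + (-0.07)² + (0.15)² + (-0.61)² = 1.3102.
Posterior: Inv-Gamma(5.5 + 7/2, 17.7 + 1.3102/2) = Inv-Gamma(9.00, 18.35510).
E[σ²|data] = β/(α−1) = 18.35510/8.00 = 2.2944.

2.2944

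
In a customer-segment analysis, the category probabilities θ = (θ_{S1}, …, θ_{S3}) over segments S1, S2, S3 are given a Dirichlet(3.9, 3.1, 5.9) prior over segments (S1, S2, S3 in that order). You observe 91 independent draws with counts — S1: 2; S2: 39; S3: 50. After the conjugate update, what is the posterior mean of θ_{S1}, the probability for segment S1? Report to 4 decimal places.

0.0568

The Dirichlet prior is conjugate to the Multinomial likelihood: each posterior αⱼ = prior αⱼ + observed count nⱼ.
Posterior concentration: (5.9, 42.1, 55.9), total = 103.9.
E[θ_{S1}|data] = α_{S1}/Σα = 5.9/103.9 = 0.0568.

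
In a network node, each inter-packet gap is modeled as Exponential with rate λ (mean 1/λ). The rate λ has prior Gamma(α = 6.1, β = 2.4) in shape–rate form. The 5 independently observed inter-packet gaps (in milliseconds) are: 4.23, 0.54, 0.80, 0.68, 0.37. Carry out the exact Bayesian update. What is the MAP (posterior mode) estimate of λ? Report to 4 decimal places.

With a Gamma(shape α, rate β) prior on the exponential rate λ, the posterior after n observations with total T = Σxᵢ is Gamma(α+n, β+T).
Sum of observations T = 6.62 milliseconds; n = 5.
Posterior: Gamma(6.1+5, 2.4+6.62) = Gamma(11.1, 9.02).
Mode = (α−1)/β = 1.1197.

1.1197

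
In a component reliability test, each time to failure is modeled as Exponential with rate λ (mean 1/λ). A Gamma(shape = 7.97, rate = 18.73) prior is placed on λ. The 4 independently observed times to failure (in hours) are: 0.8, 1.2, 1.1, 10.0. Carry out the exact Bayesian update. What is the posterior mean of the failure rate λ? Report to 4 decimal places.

With a Gamma(shape α, rate β) prior on the exponential rate λ, the posterior after n observations with total T = Σxᵢ is Gamma(α+n, β+T).
Sum of observations T = 13.1 hours; n = 4.
Posterior: Gamma(7.97+4, 18.73+13.1) = Gamma(11.97, 31.83).
Posterior mean of λ = α/β = 11.97/31.83 = 0.3761.

0.3761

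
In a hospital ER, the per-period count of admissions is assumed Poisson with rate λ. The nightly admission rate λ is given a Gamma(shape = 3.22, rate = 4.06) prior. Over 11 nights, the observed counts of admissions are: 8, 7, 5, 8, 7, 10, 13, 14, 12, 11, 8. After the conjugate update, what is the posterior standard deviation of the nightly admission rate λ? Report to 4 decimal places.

0.6843

With a Gamma(shape α, rate β) prior, the Poisson likelihood is conjugate: the posterior is Gamma(α + ΣXᵢ, β + n).
Sum of counts S = 103 over n = 11 nights.
Posterior: Gamma(α+S, β+n) = Gamma(3.22+103, 4.06+11) = Gamma(106.22, 15.06).
SD = √α/β = √106.22/15.06 = 0.6843.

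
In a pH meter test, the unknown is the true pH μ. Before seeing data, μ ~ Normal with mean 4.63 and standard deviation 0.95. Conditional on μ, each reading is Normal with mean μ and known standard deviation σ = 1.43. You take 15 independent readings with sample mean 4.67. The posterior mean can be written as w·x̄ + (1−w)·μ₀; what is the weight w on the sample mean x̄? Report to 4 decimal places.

For Normal data with known variance σ², a Normal(μ₀, σ₀²) prior on μ is conjugate. Posterior precision = 1/σ₀² + n/σ²; posterior mean is the precision-weighted average of μ₀ and x̄.
σ₀² = 0.95² = 0.9025, σ² = 1.43² = 2.0449. Prior precision 1/σ₀² = 1/0.9025; data precision n/σ² = 15/2.0449.
w = (n/σ²)/(1/σ₀² + n/σ²) = n·σ₀²/(σ² + n·σ₀²) = 15·0.9025/(2.0449 + 15·0.9025) = 13.5375/15.5824 = 0.8688.

0.8688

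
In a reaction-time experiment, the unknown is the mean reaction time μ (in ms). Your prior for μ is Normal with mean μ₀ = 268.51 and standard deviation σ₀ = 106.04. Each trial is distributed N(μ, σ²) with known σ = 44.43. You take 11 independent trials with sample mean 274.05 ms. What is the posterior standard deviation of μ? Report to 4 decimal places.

13.2905

For Normal data with known variance σ², a Normal(μ₀, σ₀²) prior on μ is conjugate. Posterior precision = 1/σ₀² + n/σ²; posterior mean is the precision-weighted average of μ₀ and x̄.
σ₀² = 106.04² = 11244.4816, σ² = 44.43² = 1974.0249; σ² + n·σ₀² = 1974.0249 + 11·11244.4816 = 125663.3225.
Posterior precision = 1/σ₀² + n/σ² = 1/11244.4816 + 11/1974.0249 = (σ² + n·σ₀²)/(σ₀²σ²) = 125663.3225/(11244.4816·1974.0249); posterior variance σₙ² = σ₀²σ²/(σ² + n·σ₀²) = 11244.4816·1974.0249/125663.3225 = 176.637751.
Posterior SD = √σₙ² = √(11244.4816·1974.0249/125663.3225) = 13.2905.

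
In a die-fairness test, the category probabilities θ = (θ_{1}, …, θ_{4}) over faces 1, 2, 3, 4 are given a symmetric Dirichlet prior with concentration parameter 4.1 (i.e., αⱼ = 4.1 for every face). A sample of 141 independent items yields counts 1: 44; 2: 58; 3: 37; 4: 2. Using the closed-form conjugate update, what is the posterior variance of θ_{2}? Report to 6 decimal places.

The Dirichlet prior is conjugate to the Multinomial likelihood: each posterior αⱼ = prior αⱼ + observed count nⱼ.
Posterior concentration: (48.1, 62.1, 41.1, 6.1), total = 157.4.
Var[θ_j] = α_j(Σα−α_j)/((Σα)²(Σα+1)) = 62.1·95.3/(157.4²·158.4) = 0.001508.

0.001508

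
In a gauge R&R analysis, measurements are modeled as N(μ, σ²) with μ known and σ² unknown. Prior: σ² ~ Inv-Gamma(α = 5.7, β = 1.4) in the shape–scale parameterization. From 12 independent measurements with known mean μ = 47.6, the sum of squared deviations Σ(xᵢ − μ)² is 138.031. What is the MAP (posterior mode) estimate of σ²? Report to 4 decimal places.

5.5445

With known mean μ and an Inverse-Gamma(α, β) prior on σ², the Normal likelihood is conjugate: posterior is Inv-Gamma(α + n/2, β + Σ(xᵢ−μ)²/2).
Posterior: Inv-Gamma(5.7 + 12/2, 1.4 + 138.031/2) = Inv-Gamma(11.70, 70.4155).
Mode = β/(α+1) = 70.4155/12.70 = 5.5445.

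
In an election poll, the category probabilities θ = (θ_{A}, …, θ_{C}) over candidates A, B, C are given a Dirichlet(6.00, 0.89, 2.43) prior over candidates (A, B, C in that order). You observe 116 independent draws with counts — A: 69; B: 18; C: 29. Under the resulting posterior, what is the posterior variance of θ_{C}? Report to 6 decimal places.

0.001487

The Dirichlet prior is conjugate to the Multinomial likelihood: each posterior αⱼ = prior αⱼ + observed count nⱼ.
Posterior concentration: (75.00, 18.89, 31.43), total = 125.32.
Var[θ_j] = α_j(Σα−α_j)/((Σα)²(Σα+1)) = 31.43·93.89/(125.32²·126.32) = 0.001487.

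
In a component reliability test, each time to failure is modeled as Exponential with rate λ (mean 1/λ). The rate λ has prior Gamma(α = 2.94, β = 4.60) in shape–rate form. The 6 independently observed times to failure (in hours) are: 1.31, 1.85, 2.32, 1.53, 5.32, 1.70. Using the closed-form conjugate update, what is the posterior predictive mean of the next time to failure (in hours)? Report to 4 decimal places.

2.3463

With a Gamma(shape α, rate β) prior on the exponential rate λ, the posterior after n observations with total T = Σxᵢ is Gamma(α+n, β+T).
Sum of observations T = 14.03 hours; n = 6.
Posterior: Gamma(2.94+6, 4.60+14.03) = Gamma(8.94, 18.63).
The predictive distribution for the next observation is Lomax; its mean is β/(α−1) = 18.63/7.94 = 2.3463.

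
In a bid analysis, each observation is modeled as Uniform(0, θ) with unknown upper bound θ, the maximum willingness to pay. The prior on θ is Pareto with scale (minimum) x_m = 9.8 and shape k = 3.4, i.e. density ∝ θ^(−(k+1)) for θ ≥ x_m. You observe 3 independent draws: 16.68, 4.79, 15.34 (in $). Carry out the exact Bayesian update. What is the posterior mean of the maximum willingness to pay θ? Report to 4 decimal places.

19.7689

A Pareto(scale x_m, shape k) prior on the upper bound θ of Uniform(0, θ) is conjugate: posterior is Pareto(max(x_m, max xᵢ), k + n).
Sample maximum = 16.68; prior scale x_m = 9.8 → posterior scale = max = 16.68.
Posterior shape = 3.4 + 3 = 6.4.
E[θ|data] = k·x_m/(k−1) = 6.4·16.68/5.4 = 19.7689.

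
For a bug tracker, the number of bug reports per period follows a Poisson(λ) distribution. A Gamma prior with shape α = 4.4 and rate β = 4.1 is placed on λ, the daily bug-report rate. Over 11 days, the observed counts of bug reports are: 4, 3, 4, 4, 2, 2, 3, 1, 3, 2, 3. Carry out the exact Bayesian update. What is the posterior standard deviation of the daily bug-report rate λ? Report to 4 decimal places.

With a Gamma(shape α, rate β) prior, the Poisson likelihood is conjugate: the posterior is Gamma(α + ΣXᵢ, β + n).
Sum of counts S = 31 over n = 11 days.
Posterior: Gamma(α+S, β+n) = Gamma(4.4+31, 4.1+11) = Gamma(35.4, 15.1).
SD = √α/β = √35.4/15.1 = 0.3940.

0.3940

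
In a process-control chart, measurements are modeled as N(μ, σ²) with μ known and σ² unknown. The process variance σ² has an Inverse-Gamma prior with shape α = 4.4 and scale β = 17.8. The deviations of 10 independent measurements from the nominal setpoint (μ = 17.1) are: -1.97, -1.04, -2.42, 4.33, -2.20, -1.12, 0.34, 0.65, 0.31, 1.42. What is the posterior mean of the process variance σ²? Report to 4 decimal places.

With known mean μ and an Inverse-Gamma(α, β) prior on σ², the Normal likelihood is conjugate: posterior is Inv-Gamma(α + n/2, β + Σ(xᵢ−μ)²/2).
Σ(xᵢ−μ)² = (-1.97)² + (-1.04)² + (-2.42)² + (4.33)² + (-2.20)² + (-1.12)² + (0.34)² + (0.65)² + (0.31)² + (1.42)² = 38.3128.
Posterior: Inv-Gamma(4.4 + 10/2, 17.8 + 38.3128/2) = Inv-Gamma(9.40, 36.95640).
E[σ²|data] = β/(α−1) = 36.95640/8.40 = 4.3996.

4.3996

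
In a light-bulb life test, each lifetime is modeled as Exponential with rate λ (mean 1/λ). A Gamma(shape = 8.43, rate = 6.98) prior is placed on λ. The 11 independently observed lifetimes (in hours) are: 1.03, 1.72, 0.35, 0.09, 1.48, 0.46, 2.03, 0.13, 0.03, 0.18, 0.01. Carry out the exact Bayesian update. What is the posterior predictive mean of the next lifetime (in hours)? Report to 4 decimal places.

0.7862

With a Gamma(shape α, rate β) prior on the exponential rate λ, the posterior after n observations with total T = Σxᵢ is Gamma(α+n, β+T).
Sum of observations T = 7.51 hours; n = 11.
Posterior: Gamma(8.43+11, 6.98+7.51) = Gamma(19.43, 14.49).
The predictive distribution for the next observation is Lomax; its mean is β/(α−1) = 14.49/18.43 = 0.7862.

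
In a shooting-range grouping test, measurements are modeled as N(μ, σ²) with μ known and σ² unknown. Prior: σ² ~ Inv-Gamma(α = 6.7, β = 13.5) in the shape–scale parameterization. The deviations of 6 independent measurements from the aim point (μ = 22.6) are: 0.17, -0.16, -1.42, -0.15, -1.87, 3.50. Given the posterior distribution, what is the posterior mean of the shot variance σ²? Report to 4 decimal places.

With known mean μ and an Inverse-Gamma(α, β) prior on σ², the Normal likelihood is conjugate: posterior is Inv-Gamma(α + n/2, β + Σ(xᵢ−μ)²/2).
Σ(xᵢ−μ)² = (0.17)² + (-0.16)² + (-1.42)² + (-0.15)² + (-1.87)² + (3.50)² = 17.8403.
Posterior: Inv-Gamma(6.7 + 6/2, 13.5 + 17.8403/2) = Inv-Gamma(9.70, 22.42015).
E[σ²|data] = β/(α−1) = 22.42015/8.70 = 2.5770.

2.5770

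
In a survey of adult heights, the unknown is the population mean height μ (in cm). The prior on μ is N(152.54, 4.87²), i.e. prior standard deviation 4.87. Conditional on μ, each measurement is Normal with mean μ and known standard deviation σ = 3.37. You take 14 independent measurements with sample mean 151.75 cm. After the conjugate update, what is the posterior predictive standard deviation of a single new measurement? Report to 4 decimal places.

For Normal data with known variance σ², a Normal(μ₀, σ₀²) prior on μ is conjugate. Posterior precision = 1/σ₀² + n/σ²; posterior mean is the precision-weighted average of μ₀ and x̄.
σ₀² = 4.87² = 23.7169, σ² = 3.37² = 11.3569; σ² + n·σ₀² = 11.3569 + 14·23.7169 = 343.3935.
Posterior precision = 1/σ₀² + n/σ² = 1/23.7169 + 14/11.3569 = (σ² + n·σ₀²)/(σ₀²σ²) = 343.3935/(23.7169·11.3569); posterior variance σₙ² = σ₀²σ²/(σ² + n·σ₀²) = 23.7169·11.3569/343.3935 = 0.784378.
Predictive variance for one new observation = σₙ² + σ² = 23.7169·11.3569/343.3935 + 11.3569 = σ²·(σ₀² + 343.3935)/343.3935 = 11.3569·367.1104/343.3935 = 12.141278; SD = √(11.3569·367.1104/343.3935) = 3.4844.

3.4844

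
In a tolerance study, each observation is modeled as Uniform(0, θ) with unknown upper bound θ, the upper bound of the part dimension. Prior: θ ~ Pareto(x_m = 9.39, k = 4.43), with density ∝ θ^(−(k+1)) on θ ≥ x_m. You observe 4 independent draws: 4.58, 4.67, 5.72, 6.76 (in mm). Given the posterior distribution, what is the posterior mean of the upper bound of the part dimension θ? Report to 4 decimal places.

10.6538

A Pareto(scale x_m, shape k) prior on the upper bound θ of Uniform(0, θ) is conjugate: posterior is Pareto(max(x_m, max xᵢ), k + n).
Sample maximum = 6.76; prior scale x_m = 9.39 → posterior scale = max = 9.39.
Posterior shape = 4.43 + 4 = 8.43.
E[θ|data] = k·x_m/(k−1) = 8.43·9.39/7.43 = 10.6538.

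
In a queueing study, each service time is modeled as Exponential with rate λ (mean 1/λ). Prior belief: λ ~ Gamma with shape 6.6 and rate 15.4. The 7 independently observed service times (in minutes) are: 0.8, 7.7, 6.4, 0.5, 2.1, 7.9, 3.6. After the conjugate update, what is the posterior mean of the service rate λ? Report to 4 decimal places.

With a Gamma(shape α, rate β) prior on the exponential rate λ, the posterior after n observations with total T = Σxᵢ is Gamma(α+n, β+T).
Sum of observations T = 29.0 minutes; n = 7.
Posterior: Gamma(6.6+7, 15.4+29.0) = Gamma(13.6, 44.4).
Posterior mean of λ = α/β = 13.6/44.4 = 0.3063.

0.3063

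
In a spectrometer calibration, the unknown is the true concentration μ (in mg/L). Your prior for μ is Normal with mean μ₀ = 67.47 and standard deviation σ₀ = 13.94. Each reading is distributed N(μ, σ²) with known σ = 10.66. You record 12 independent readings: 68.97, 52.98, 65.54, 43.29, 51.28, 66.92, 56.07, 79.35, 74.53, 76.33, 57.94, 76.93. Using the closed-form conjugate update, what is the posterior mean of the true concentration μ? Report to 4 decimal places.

For Normal data with known variance σ², a Normal(μ₀, σ₀²) prior on μ is conjugate. Posterior precision = 1/σ₀² + n/σ²; posterior mean is the precision-weighted average of μ₀ and x̄.
Σxᵢ = 68.97 + 52.98 + 65.54 + 43.29 + 51.28 + 66.92 + 56.07 + 79.35 + 74.53 + 76.33 + 57.94 + 76.93 = 770.13, so n·x̄ = 770.13.
σ₀² = 13.94² = 194.3236, σ² = 10.66² = 113.6356; σ² + n·σ₀² = 113.6356 + 12·194.3236 = 2445.5188.
Posterior mean = (μ₀/σ₀² + n·x̄/σ²)/(1/σ₀² + n/σ²) = (σ²·μ₀ + σ₀²·n·x̄)/(σ² + n·σ₀²) = (113.6356·67.47 + 194.3236·770.13)/2445.5188 = 157321.428/2445.5188 = 64.3305.

64.3305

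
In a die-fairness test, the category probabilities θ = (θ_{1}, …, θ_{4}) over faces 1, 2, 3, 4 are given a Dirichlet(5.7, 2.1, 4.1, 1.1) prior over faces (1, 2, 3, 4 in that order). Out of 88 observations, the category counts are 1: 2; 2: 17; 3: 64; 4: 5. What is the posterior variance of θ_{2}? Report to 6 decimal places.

The Dirichlet prior is conjugate to the Multinomial likelihood: each posterior αⱼ = prior αⱼ + observed count nⱼ.
Posterior concentration: (7.7, 19.1, 68.1, 6.1), total = 101.0.
Var[θ_j] = α_j(Σα−α_j)/((Σα)²(Σα+1)) = 19.1·81.9/(101.0²·102.0) = 0.001503.

0.001503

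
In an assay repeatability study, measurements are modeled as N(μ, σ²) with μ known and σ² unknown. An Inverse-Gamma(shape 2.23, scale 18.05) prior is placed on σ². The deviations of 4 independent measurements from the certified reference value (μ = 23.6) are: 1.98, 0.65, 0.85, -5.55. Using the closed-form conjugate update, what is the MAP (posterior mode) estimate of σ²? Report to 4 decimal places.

6.8803

With known mean μ and an Inverse-Gamma(α, β) prior on σ², the Normal likelihood is conjugate: posterior is Inv-Gamma(α + n/2, β + Σ(xᵢ−μ)²/2).
Σ(xᵢ−μ)² = (1.98)² + (0.65)² + (0.85)² + (-5.55)² = 35.8679.
Posterior: Inv-Gamma(2.23 + 4/2, 18.05 + 35.8679/2) = Inv-Gamma(4.23, 35.98395).
Mode = β/(α+1) = 35.98395/5.23 = 6.8803.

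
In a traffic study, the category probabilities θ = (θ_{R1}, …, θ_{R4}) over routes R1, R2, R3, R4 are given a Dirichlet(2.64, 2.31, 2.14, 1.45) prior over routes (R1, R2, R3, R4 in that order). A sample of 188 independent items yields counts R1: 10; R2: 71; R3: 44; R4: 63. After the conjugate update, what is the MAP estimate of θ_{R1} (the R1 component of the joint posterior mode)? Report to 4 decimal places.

The Dirichlet prior is conjugate to the Multinomial likelihood: each posterior αⱼ = prior αⱼ + observed count nⱼ.
Posterior concentration: (12.64, 73.31, 46.14, 64.45), total = 196.54.
Joint mode component: (α_{R1}−1)/(Σα−K) = 11.64/192.54 = 0.0605.

0.0605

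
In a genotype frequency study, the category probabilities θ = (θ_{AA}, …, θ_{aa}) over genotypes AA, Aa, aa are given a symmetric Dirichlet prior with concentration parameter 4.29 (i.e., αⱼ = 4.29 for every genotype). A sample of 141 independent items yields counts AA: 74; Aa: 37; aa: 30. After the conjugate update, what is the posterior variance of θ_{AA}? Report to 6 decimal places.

The Dirichlet prior is conjugate to the Multinomial likelihood: each posterior αⱼ = prior αⱼ + observed count nⱼ.
Posterior concentration: (78.29, 41.29, 34.29), total = 153.87.
Var[θ_j] = α_j(Σα−α_j)/((Σα)²(Σα+1)) = 78.29·75.58/(153.87²·154.87) = 0.001614.

0.001614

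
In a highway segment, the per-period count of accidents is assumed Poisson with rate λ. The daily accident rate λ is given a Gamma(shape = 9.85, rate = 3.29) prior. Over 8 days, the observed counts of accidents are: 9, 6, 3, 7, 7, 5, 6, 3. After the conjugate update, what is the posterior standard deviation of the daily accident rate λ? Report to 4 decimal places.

With a Gamma(shape α, rate β) prior, the Poisson likelihood is conjugate: the posterior is Gamma(α + ΣXᵢ, β + n).
Sum of counts S = 46 over n = 8 days.
Posterior: Gamma(α+S, β+n) = Gamma(9.85+46, 3.29+8) = Gamma(55.85, 11.29).
SD = √α/β = √55.85/11.29 = 0.6619.

0.6619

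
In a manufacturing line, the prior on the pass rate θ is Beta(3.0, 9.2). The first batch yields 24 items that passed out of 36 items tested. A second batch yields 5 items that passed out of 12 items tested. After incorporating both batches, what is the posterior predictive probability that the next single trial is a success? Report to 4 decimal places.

The Beta prior is conjugate to a Binomial/Bernoulli likelihood; the update adds successes to α and failures to β.
After batch 1: Beta(3.0+24, 9.2+12) = Beta(27.0, 21.2).
After batch 2: Beta(27.0+5, 21.2+7) = Beta(32.0, 28.2).
For a single future Bernoulli trial, P(success | data) = α/(α+β) = 0.5316.

0.5316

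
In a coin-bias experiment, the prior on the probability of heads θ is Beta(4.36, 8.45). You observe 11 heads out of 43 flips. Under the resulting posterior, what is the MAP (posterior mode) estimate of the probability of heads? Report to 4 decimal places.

The Beta prior is conjugate to a Binomial/Bernoulli likelihood; the update adds successes to α and failures to β.
Posterior: Beta(α+k, β+n−k) = Beta(4.36+11, 8.45+32) = Beta(15.36, 40.45).
Mode of Beta(a,b) for a,b>1 is (a−1)/(a+b−2) = 14.36/53.81 = 0.2669.

0.2669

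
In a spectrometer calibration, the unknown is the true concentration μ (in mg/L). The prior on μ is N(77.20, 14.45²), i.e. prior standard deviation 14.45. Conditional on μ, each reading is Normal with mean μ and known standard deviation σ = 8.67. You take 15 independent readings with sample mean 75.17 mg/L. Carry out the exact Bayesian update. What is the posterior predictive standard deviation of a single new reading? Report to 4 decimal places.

For Normal data with known variance σ², a Normal(μ₀, σ₀²) prior on μ is conjugate. Posterior precision = 1/σ₀² + n/σ²; posterior mean is the precision-weighted average of μ₀ and x̄.
σ₀² = 14.45² = 208.8025, σ² = 8.67² = 75.1689; σ² + n·σ₀² = 75.1689 + 15·208.8025 = 3207.2064.
Posterior precision = 1/σ₀² + n/σ² = 1/208.8025 + 15/75.1689 = (σ² + n·σ₀²)/(σ₀²σ²) = 3207.2064/(208.8025·75.1689); posterior variance σₙ² = σ₀²σ²/(σ² + n·σ₀²) = 208.8025·75.1689/3207.2064 = 4.893809.
Predictive variance for one new observation = σₙ² + σ² = 208.8025·75.1689/3207.2064 + 75.1689 = σ²·(σ₀² + 3207.2064)/3207.2064 = 75.1689·3416.0089/3207.2064 = 80.062709; SD = √(75.1689·3416.0089/3207.2064) = 8.9478.

8.9478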